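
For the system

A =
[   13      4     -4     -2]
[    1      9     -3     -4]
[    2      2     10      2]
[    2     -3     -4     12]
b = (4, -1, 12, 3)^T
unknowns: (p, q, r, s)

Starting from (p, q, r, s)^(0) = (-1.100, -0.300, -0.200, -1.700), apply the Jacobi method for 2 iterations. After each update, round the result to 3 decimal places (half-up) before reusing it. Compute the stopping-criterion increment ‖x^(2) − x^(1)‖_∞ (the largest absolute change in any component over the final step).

Iteration 1:
  p = (4 - (4)·-0.300 - (-4)·-0.200 - (-2)·-1.700) / (13) = 0.077
  q = (-1 - (1)·-1.100 - (-3)·-0.200 - (-4)·-1.700) / (9) = -0.811
  r = (12 - (2)·-1.100 - (2)·-0.300 - (2)·-1.700) / (10) = 1.820
  s = (3 - (2)·-1.100 - (-3)·-0.300 - (-4)·-0.200) / (12) = 0.292
Iteration 2:
  p = (4 - (4)·-0.811 - (-4)·1.820 - (-2)·0.292) / (13) = 1.162
  q = (-1 - (1)·0.077 - (-3)·1.820 - (-4)·0.292) / (9) = 0.617
  r = (12 - (2)·0.077 - (2)·-0.811 - (2)·0.292) / (10) = 1.288
  s = (3 - (2)·0.077 - (-3)·-0.811 - (-4)·1.820) / (12) = 0.641
Change: (1.085, 1.428, -0.532, 0.349) → max |·| = 1.428

1.428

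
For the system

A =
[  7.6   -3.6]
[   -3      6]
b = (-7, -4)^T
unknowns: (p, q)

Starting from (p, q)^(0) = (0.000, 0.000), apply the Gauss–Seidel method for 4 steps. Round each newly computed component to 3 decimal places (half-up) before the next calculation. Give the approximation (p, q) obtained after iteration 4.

(-1.611, -1.472)

Iteration 1:
  p = (-7 - (-3.6)·0.000) / (7.6) = -0.921
  q = (-4 - (-3)·-0.921) / (6) = -1.127
Iteration 2:
  p = (-7 - (-3.6)·-1.127) / (7.6) = -1.455
  q = (-4 - (-3)·-1.455) / (6) = -1.394
Iteration 3:
  p = (-7 - (-3.6)·-1.394) / (7.6) = -1.581
  q = (-4 - (-3)·-1.581) / (6) = -1.457
Iteration 4:
  p = (-7 - (-3.6)·-1.457) / (7.6) = -1.611
  q = (-4 - (-3)·-1.611) / (6) = -1.472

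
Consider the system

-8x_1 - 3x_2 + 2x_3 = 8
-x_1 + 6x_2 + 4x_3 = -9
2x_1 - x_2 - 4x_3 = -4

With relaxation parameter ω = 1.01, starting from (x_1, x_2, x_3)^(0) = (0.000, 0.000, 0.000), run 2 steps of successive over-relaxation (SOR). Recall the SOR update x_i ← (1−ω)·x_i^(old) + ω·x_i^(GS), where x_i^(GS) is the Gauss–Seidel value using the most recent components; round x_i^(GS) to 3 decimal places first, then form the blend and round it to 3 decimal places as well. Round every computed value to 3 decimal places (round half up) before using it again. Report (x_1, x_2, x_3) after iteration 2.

(-0.128, -2.143, 1.477)

Iteration 1:
  x_1: GS value = (8 - (-3)·0.000 - (2)·0.000) / (-8) = -1.000;  x_1 ← (1−ω)·0.000 + ω·-1.000 = -1.010
  x_2: GS value = (-9 - (-1)·-1.010 - (4)·0.000) / (6) = -1.668;  x_2 ← (1−ω)·0.000 + ω·-1.668 = -1.685
  x_3: GS value = (-4 - (2)·-1.010 - (-1)·-1.685) / (-4) = 0.916;  x_3 ← (1−ω)·0.000 + ω·0.916 = 0.925
Iteration 2:
  x_1: GS value = (8 - (-3)·-1.685 - (2)·0.925) / (-8) = -0.137;  x_1 ← (1−ω)·-1.010 + ω·-0.137 = -0.128
  x_2: GS value = (-9 - (-1)·-0.128 - (4)·0.925) / (6) = -2.138;  x_2 ← (1−ω)·-1.685 + ω·-2.138 = -2.143
  x_3: GS value = (-4 - (2)·-0.128 - (-1)·-2.143) / (-4) = 1.472;  x_3 ← (1−ω)·0.925 + ω·1.472 = 1.477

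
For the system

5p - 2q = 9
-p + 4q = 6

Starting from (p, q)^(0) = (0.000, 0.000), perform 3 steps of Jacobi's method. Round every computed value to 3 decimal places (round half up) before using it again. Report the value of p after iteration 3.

2.580

Iteration 1:
  p = (9 - (-2)·0.000) / (5) = 1.800
  q = (6 - (-1)·0.000) / (4) = 1.500
Iteration 2:
  p = (9 - (-2)·1.500) / (5) = 2.400
  q = (6 - (-1)·1.800) / (4) = 1.950
Iteration 3:
  p = (9 - (-2)·1.950) / (5) = 2.580
  q = (6 - (-1)·2.400) / (4) = 2.100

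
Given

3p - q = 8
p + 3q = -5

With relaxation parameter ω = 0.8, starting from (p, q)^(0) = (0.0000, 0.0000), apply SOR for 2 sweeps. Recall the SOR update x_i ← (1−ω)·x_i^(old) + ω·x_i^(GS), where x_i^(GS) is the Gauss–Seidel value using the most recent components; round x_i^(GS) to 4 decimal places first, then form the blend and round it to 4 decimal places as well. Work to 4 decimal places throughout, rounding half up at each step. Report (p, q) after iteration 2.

(2.0528, -2.2612)

Iteration 1:
  p: GS value = (8 - (-1)·0.0000) / (3) = 2.6667;  p ← (1−ω)·0.0000 + ω·2.6667 = 2.1334
  q: GS value = (-5 - (1)·2.1334) / (3) = -2.3778;  q ← (1−ω)·0.0000 + ω·-2.3778 = -1.9022
Iteration 2:
  p: GS value = (8 - (-1)·-1.9022) / (3) = 2.0326;  p ← (1−ω)·2.1334 + ω·2.0326 = 2.0528
  q: GS value = (-5 - (1)·2.0528) / (3) = -2.3509;  q ← (1−ω)·-1.9022 + ω·-2.3509 = -2.2612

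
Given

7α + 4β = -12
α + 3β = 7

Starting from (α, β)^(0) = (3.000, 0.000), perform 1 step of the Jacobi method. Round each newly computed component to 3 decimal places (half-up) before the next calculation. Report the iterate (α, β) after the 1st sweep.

(-1.714, 1.333)

Iteration 1:
  α = (-12 - (4)·0.000) / (7) = -1.714
  β = (7 - (1)·3.000) / (3) = 1.333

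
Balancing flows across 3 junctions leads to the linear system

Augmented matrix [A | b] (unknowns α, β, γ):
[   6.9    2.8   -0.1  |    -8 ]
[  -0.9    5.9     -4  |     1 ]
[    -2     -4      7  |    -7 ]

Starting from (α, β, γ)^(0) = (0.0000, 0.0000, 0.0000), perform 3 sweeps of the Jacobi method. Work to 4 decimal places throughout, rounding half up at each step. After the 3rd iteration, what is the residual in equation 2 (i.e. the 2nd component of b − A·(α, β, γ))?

Iteration 1:
  α = (-8 - (2.8)·0.0000 - (-0.1)·0.0000) / (6.9) = -1.1594
  β = (1 - (-0.9)·0.0000 - (-4)·0.0000) / (5.9) = 0.1695
  γ = (-7 - (-2)·0.0000 - (-4)·0.0000) / (7) = -1.0000
Iteration 2:
  α = (-8 - (2.8)·0.1695 - (-0.1)·-1.0000) / (6.9) = -1.2427
  β = (1 - (-0.9)·-1.1594 - (-4)·-1.0000) / (5.9) = -0.6853
  γ = (-7 - (-2)·-1.1594 - (-4)·0.1695) / (7) = -1.2344
Iteration 3:
  α = (-8 - (2.8)·-0.6853 - (-0.1)·-1.2344) / (6.9) = -0.8992
  β = (1 - (-0.9)·-1.2427 - (-4)·-1.2344) / (5.9) = -0.8570
  γ = (-7 - (-2)·-1.2427 - (-4)·-0.6853) / (7) = -1.7467
Residual b − A·x = (0.4294, -1.7398, 0.0005)

-1.7398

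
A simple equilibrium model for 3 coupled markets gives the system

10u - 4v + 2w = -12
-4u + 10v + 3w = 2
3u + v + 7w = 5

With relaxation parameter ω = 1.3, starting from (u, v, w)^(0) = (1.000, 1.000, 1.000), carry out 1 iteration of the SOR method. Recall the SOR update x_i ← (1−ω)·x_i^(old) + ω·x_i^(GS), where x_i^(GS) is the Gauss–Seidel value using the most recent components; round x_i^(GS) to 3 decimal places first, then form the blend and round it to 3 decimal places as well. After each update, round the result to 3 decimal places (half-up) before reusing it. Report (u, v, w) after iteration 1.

(-1.600, -1.262, 1.754)

Iteration 1:
  u: GS value = (-12 - (-4)·1.000 - (2)·1.000) / (10) = -1.000;  u ← (1−ω)·1.000 + ω·-1.000 = -1.600
  v: GS value = (2 - (-4)·-1.600 - (3)·1.000) / (10) = -0.740;  v ← (1−ω)·1.000 + ω·-0.740 = -1.262
  w: GS value = (5 - (3)·-1.600 - (1)·-1.262) / (7) = 1.580;  w ← (1−ω)·1.000 + ω·1.580 = 1.754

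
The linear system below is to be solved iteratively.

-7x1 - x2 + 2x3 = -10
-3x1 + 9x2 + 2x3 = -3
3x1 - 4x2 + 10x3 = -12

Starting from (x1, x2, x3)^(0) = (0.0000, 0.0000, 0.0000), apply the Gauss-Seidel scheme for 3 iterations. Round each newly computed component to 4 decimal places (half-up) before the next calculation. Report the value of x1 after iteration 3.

Iteration 1:
  x1 = (-10 - (-1)·0.0000 - (2)·0.0000) / (-7) = 1.4286
  x2 = (-3 - (-3)·1.4286 - (2)·0.0000) / (9) = 0.1429
  x3 = (-12 - (3)·1.4286 - (-4)·0.1429) / (10) = -1.5714
Iteration 2:
  x1 = (-10 - (-1)·0.1429 - (2)·-1.5714) / (-7) = 0.9592
  x2 = (-3 - (-3)·0.9592 - (2)·-1.5714) / (9) = 0.3356
  x3 = (-12 - (3)·0.9592 - (-4)·0.3356) / (10) = -1.3535
Iteration 3:
  x1 = (-10 - (-1)·0.3356 - (2)·-1.3535) / (-7) = 0.9939
  x2 = (-3 - (-3)·0.9939 - (2)·-1.3535) / (9) = 0.2987
  x3 = (-12 - (3)·0.9939 - (-4)·0.2987) / (10) = -1.3787

0.9939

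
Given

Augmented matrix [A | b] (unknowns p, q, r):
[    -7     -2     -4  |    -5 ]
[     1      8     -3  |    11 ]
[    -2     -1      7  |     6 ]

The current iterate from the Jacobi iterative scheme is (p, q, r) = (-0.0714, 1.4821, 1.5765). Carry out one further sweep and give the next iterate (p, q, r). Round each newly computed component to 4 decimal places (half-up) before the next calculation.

One sweep:
  p = (-5 - (-2)·1.4821 - (-4)·1.5765) / (-7) = -0.6100
  q = (11 - (1)·-0.0714 - (-3)·1.5765) / (8) = 1.9751
  r = (6 - (-2)·-0.0714 - (-1)·1.4821) / (7) = 1.0485

(-0.6100, 1.9751, 1.0485)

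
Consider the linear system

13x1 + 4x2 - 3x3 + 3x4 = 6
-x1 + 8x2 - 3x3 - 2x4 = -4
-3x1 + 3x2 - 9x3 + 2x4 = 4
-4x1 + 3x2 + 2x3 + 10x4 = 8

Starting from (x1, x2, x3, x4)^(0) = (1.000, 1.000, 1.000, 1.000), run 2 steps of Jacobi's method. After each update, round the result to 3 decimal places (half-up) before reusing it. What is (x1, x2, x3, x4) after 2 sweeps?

(0.172, -0.389, -0.257, 0.831)

Iteration 1:
  x1 = (6 - (4)·1.000 - (-3)·1.000 - (3)·1.000) / (13) = 0.154
  x2 = (-4 - (-1)·1.000 - (-3)·1.000 - (-2)·1.000) / (8) = 0.250
  x3 = (4 - (-3)·1.000 - (3)·1.000 - (2)·1.000) / (-9) = -0.222
  x4 = (8 - (-4)·1.000 - (3)·1.000 - (2)·1.000) / (10) = 0.700
Iteration 2:
  x1 = (6 - (4)·0.250 - (-3)·-0.222 - (3)·0.700) / (13) = 0.172
  x2 = (-4 - (-1)·0.154 - (-3)·-0.222 - (-2)·0.700) / (8) = -0.389
  x3 = (4 - (-3)·0.154 - (3)·0.250 - (2)·0.700) / (-9) = -0.257
  x4 = (8 - (-4)·0.154 - (3)·0.250 - (2)·-0.222) / (10) = 0.831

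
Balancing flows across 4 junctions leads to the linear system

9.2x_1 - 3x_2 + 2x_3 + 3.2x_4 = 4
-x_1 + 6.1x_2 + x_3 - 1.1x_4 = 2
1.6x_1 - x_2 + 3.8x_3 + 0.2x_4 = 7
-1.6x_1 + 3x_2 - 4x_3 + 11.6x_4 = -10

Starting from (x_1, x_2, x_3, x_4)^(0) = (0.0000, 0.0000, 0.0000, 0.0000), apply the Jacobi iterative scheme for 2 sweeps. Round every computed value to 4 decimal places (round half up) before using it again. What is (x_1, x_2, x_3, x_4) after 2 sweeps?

(0.4411, -0.0583, 1.7907, -0.2517)

Iteration 1:
  x_1 = (4 - (-3)·0.0000 - (2)·0.0000 - (3.2)·0.0000) / (9.2) = 0.4348
  x_2 = (2 - (-1)·0.0000 - (1)·0.0000 - (-1.1)·0.0000) / (6.1) = 0.3279
  x_3 = (7 - (1.6)·0.0000 - (-1)·0.0000 - (0.2)·0.0000) / (3.8) = 1.8421
  x_4 = (-10 - (-1.6)·0.0000 - (3)·0.0000 - (-4)·0.0000) / (11.6) = -0.8621
Iteration 2:
  x_1 = (4 - (-3)·0.3279 - (2)·1.8421 - (3.2)·-0.8621) / (9.2) = 0.4411
  x_2 = (2 - (-1)·0.4348 - (1)·1.8421 - (-1.1)·-0.8621) / (6.1) = -0.0583
  x_3 = (7 - (1.6)·0.4348 - (-1)·0.3279 - (0.2)·-0.8621) / (3.8) = 1.7907
  x_4 = (-10 - (-1.6)·0.4348 - (3)·0.3279 - (-4)·1.8421) / (11.6) = -0.2517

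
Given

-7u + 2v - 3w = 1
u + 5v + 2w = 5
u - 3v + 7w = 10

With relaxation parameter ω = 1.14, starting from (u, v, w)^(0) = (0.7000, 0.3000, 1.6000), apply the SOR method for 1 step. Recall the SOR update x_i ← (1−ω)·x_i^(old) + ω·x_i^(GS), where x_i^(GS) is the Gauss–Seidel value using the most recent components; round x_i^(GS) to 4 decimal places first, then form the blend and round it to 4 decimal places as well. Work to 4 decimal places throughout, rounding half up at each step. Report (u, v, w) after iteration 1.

(-0.9449, 0.5839, 1.8437)

Iteration 1:
  u: GS value = (1 - (2)·0.3000 - (-3)·1.6000) / (-7) = -0.7429;  u ← (1−ω)·0.7000 + ω·-0.7429 = -0.9449
  v: GS value = (5 - (1)·-0.9449 - (2)·1.6000) / (5) = 0.5490;  v ← (1−ω)·0.3000 + ω·0.5490 = 0.5839
  w: GS value = (10 - (1)·-0.9449 - (-3)·0.5839) / (7) = 1.8138;  w ← (1−ω)·1.6000 + ω·1.8138 = 1.8437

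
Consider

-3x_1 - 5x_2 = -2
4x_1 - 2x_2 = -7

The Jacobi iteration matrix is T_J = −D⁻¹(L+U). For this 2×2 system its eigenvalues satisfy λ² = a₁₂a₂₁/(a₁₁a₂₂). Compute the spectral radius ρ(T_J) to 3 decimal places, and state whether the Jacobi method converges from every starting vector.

a₁₂a₂₁/(a₁₁a₂₂) = (-5)·(4) / ((-3)·(-2)) = -3.333333
ρ = √|-3.333333| = √3.333333 = 1.826
ρ > 1, so Jacobi diverges

1.826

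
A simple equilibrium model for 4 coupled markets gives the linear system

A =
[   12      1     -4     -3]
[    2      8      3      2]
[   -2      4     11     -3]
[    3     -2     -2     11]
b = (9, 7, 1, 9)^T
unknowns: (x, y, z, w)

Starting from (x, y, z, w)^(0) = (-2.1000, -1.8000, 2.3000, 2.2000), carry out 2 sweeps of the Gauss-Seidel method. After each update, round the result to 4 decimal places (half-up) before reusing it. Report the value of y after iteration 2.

Iteration 1:
  x = (9 - (1)·-1.8000 - (-4)·2.3000 - (-3)·2.2000) / (12) = 2.2167
  y = (7 - (2)·2.2167 - (3)·2.3000 - (2)·2.2000) / (8) = -1.0917
  z = (1 - (-2)·2.2167 - (4)·-1.0917 - (-3)·2.2000) / (11) = 1.4909
  w = (9 - (3)·2.2167 - (-2)·-1.0917 - (-2)·1.4909) / (11) = 0.2862
Iteration 2:
  x = (9 - (1)·-1.0917 - (-4)·1.4909 - (-3)·0.2862) / (12) = 1.4095
  y = (7 - (2)·1.4095 - (3)·1.4909 - (2)·0.2862) / (8) = -0.1080
  z = (1 - (-2)·1.4095 - (4)·-0.1080 - (-3)·0.2862) / (11) = 0.4645
  w = (9 - (3)·1.4095 - (-2)·-0.1080 - (-2)·0.4645) / (11) = 0.4986

-0.1080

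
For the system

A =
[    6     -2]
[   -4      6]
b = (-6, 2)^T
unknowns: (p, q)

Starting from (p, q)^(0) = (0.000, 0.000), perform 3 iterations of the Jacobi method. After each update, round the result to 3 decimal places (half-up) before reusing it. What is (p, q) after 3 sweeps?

(-1.111, -0.259)

Iteration 1:
  p = (-6 - (-2)·0.000) / (6) = -1.000
  q = (2 - (-4)·0.000) / (6) = 0.333
Iteration 2:
  p = (-6 - (-2)·0.333) / (6) = -0.889
  q = (2 - (-4)·-1.000) / (6) = -0.333
Iteration 3:
  p = (-6 - (-2)·-0.333) / (6) = -1.111
  q = (2 - (-4)·-0.889) / (6) = -0.259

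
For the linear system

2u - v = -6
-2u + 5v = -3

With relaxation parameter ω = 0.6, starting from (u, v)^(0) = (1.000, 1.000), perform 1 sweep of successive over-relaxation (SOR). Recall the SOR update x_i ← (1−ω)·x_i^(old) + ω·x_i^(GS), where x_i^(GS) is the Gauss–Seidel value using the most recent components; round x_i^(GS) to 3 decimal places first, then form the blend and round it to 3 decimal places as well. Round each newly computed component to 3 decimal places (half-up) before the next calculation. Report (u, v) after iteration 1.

Iteration 1:
  u: GS value = (-6 - (-1)·1.000) / (2) = -2.500;  u ← (1−ω)·1.000 + ω·-2.500 = -1.100
  v: GS value = (-3 - (-2)·-1.100) / (5) = -1.040;  v ← (1−ω)·1.000 + ω·-1.040 = -0.224

(-1.100, -0.224)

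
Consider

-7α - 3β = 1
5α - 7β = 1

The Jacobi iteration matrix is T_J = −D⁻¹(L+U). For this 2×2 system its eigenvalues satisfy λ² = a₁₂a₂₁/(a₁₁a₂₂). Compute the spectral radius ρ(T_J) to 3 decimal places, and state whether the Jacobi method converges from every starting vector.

0.553

a₁₂a₂₁/(a₁₁a₂₂) = (-3)·(5) / ((-7)·(-7)) = -0.306122
ρ = √|-0.306122| = √0.306122 = 0.553
ρ < 1, so Jacobi converges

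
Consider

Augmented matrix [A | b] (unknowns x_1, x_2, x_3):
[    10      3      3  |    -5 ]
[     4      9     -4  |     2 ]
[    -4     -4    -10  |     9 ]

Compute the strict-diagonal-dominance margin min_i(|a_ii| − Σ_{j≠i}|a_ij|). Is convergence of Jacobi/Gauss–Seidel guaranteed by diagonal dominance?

row 1: |10| − (3+3) = 4
row 2: |9| − (4+4) = 1
row 3: |-10| − (4+4) = 2
minimum over rows = 1 → strictly diagonally dominant (convergence guaranteed)

1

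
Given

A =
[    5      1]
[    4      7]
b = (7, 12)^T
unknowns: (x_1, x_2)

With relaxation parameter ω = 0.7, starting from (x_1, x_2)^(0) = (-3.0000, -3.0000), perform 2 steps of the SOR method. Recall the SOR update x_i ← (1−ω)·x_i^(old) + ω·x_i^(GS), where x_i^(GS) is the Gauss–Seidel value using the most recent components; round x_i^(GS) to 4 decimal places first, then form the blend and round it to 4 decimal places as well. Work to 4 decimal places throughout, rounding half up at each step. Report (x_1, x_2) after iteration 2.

(1.1160, 0.7836)

Iteration 1:
  x_1: GS value = (7 - (1)·-3.0000) / (5) = 2.0000;  x_1 ← (1−ω)·-3.0000 + ω·2.0000 = 0.5000
  x_2: GS value = (12 - (4)·0.5000) / (7) = 1.4286;  x_2 ← (1−ω)·-3.0000 + ω·1.4286 = 0.1000
Iteration 2:
  x_1: GS value = (7 - (1)·0.1000) / (5) = 1.3800;  x_1 ← (1−ω)·0.5000 + ω·1.3800 = 1.1160
  x_2: GS value = (12 - (4)·1.1160) / (7) = 1.0766;  x_2 ← (1−ω)·0.1000 + ω·1.0766 = 0.7836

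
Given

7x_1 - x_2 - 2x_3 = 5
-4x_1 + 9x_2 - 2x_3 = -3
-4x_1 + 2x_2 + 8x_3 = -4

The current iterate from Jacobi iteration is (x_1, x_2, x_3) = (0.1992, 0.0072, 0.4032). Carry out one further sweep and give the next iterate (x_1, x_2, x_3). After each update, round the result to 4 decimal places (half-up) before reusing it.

One sweep:
  x_1 = (5 - (-1)·0.0072 - (-2)·0.4032) / (7) = 0.8305
  x_2 = (-3 - (-4)·0.1992 - (-2)·0.4032) / (9) = -0.1552
  x_3 = (-4 - (-4)·0.1992 - (2)·0.0072) / (8) = -0.4022

(0.8305, -0.1552, -0.4022)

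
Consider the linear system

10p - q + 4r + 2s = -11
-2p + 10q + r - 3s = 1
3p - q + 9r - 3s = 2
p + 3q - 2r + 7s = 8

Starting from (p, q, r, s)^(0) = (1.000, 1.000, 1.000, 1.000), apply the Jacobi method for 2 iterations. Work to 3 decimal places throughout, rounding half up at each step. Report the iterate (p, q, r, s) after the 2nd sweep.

Iteration 1:
  p = (-11 - (-1)·1.000 - (4)·1.000 - (2)·1.000) / (10) = -1.600
  q = (1 - (-2)·1.000 - (1)·1.000 - (-3)·1.000) / (10) = 0.500
  r = (2 - (3)·1.000 - (-1)·1.000 - (-3)·1.000) / (9) = 0.333
  s = (8 - (1)·1.000 - (3)·1.000 - (-2)·1.000) / (7) = 0.857
Iteration 2:
  p = (-11 - (-1)·0.500 - (4)·0.333 - (2)·0.857) / (10) = -1.355
  q = (1 - (-2)·-1.600 - (1)·0.333 - (-3)·0.857) / (10) = 0.004
  r = (2 - (3)·-1.600 - (-1)·0.500 - (-3)·0.857) / (9) = 1.097
  s = (8 - (1)·-1.600 - (3)·0.500 - (-2)·0.333) / (7) = 1.252

(-1.355, 0.004, 1.097, 1.252)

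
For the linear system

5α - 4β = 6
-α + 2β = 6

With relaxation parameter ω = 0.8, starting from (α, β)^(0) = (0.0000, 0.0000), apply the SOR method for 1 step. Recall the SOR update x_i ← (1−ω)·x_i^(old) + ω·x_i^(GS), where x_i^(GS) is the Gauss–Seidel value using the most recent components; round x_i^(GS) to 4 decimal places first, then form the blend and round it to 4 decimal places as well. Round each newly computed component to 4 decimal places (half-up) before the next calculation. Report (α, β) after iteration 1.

(0.9600, 2.7840)

Iteration 1:
  α: GS value = (6 - (-4)·0.0000) / (5) = 1.2000;  α ← (1−ω)·0.0000 + ω·1.2000 = 0.9600
  β: GS value = (6 - (-1)·0.9600) / (2) = 3.4800;  β ← (1−ω)·0.0000 + ω·3.4800 = 2.7840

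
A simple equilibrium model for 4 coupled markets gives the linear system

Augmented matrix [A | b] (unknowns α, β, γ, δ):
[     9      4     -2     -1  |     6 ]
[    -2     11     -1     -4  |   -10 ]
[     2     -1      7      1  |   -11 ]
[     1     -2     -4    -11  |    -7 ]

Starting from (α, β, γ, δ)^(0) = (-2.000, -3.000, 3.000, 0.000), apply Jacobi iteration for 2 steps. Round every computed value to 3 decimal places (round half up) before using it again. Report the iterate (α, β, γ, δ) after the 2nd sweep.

(0.783, -0.587, -2.463, 1.580)

Iteration 1:
  α = (6 - (4)·-3.000 - (-2)·3.000 - (-1)·0.000) / (9) = 2.667
  β = (-10 - (-2)·-2.000 - (-1)·3.000 - (-4)·0.000) / (11) = -1.000
  γ = (-11 - (2)·-2.000 - (-1)·-3.000 - (1)·0.000) / (7) = -1.429
  δ = (-7 - (1)·-2.000 - (-2)·-3.000 - (-4)·3.000) / (-11) = -0.091
Iteration 2:
  α = (6 - (4)·-1.000 - (-2)·-1.429 - (-1)·-0.091) / (9) = 0.783
  β = (-10 - (-2)·2.667 - (-1)·-1.429 - (-4)·-0.091) / (11) = -0.587
  γ = (-11 - (2)·2.667 - (-1)·-1.000 - (1)·-0.091) / (7) = -2.463
  δ = (-7 - (1)·2.667 - (-2)·-1.000 - (-4)·-1.429) / (-11) = 1.580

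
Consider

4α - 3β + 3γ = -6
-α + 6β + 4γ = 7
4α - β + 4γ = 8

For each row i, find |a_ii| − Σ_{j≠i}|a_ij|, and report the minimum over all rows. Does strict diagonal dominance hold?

row 1: |4| − (3+3) = -2
row 2: |6| − (1+4) = 1
row 3: |4| − (4+1) = -1
minimum over rows = -2 → not strictly diagonally dominant

-2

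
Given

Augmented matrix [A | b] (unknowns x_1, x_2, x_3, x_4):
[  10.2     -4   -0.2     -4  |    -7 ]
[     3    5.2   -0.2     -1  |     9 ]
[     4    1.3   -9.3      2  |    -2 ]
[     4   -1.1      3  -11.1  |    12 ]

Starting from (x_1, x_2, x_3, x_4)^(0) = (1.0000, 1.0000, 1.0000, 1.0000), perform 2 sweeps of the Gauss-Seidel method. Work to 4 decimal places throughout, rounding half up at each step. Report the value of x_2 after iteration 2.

1.7533

Iteration 1:
  x_1 = (-7 - (-4)·1.0000 - (-0.2)·1.0000 - (-4)·1.0000) / (10.2) = 0.1176
  x_2 = (9 - (3)·0.1176 - (-0.2)·1.0000 - (-1)·1.0000) / (5.2) = 1.8937
  x_3 = (-2 - (4)·0.1176 - (1.3)·1.8937 - (2)·1.0000) / (-9.3) = 0.7454
  x_4 = (12 - (4)·0.1176 - (-1.1)·1.8937 - (3)·0.7454) / (-11.1) = -1.0249
Iteration 2:
  x_1 = (-7 - (-4)·1.8937 - (-0.2)·0.7454 - (-4)·-1.0249) / (10.2) = -0.3310
  x_2 = (9 - (3)·-0.3310 - (-0.2)·0.7454 - (-1)·-1.0249) / (5.2) = 1.7533
  x_3 = (-2 - (4)·-0.3310 - (1.3)·1.7533 - (2)·-1.0249) / (-9.3) = 0.0974
  x_4 = (12 - (4)·-0.3310 - (-1.1)·1.7533 - (3)·0.0974) / (-11.1) = -1.3478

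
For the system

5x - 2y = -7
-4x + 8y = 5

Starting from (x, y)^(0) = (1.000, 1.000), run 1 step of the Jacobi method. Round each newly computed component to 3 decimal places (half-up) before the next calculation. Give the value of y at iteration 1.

1.125

Iteration 1:
  x = (-7 - (-2)·1.000) / (5) = -1.000
  y = (5 - (-4)·1.000) / (8) = 1.125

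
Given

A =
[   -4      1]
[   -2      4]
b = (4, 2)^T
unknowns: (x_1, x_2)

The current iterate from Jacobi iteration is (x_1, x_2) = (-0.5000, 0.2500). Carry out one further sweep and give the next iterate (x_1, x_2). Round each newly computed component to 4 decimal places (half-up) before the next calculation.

One sweep:
  x_1 = (4 - (1)·0.2500) / (-4) = -0.9375
  x_2 = (2 - (-2)·-0.5000) / (4) = 0.2500

(-0.9375, 0.2500)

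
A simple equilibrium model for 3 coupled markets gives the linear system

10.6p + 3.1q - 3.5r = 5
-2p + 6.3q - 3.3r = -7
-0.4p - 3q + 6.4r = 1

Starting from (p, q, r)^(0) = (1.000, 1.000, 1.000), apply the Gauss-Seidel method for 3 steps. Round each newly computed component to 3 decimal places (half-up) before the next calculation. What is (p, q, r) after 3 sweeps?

(0.663, -1.027, -0.284)

Iteration 1:
  p = (5 - (3.1)·1.000 - (-3.5)·1.000) / (10.6) = 0.509
  q = (-7 - (-2)·0.509 - (-3.3)·1.000) / (6.3) = -0.426
  r = (1 - (-0.4)·0.509 - (-3)·-0.426) / (6.4) = -0.012
Iteration 2:
  p = (5 - (3.1)·-0.426 - (-3.5)·-0.012) / (10.6) = 0.592
  q = (-7 - (-2)·0.592 - (-3.3)·-0.012) / (6.3) = -0.929
  r = (1 - (-0.4)·0.592 - (-3)·-0.929) / (6.4) = -0.242
Iteration 3:
  p = (5 - (3.1)·-0.929 - (-3.5)·-0.242) / (10.6) = 0.663
  q = (-7 - (-2)·0.663 - (-3.3)·-0.242) / (6.3) = -1.027
  r = (1 - (-0.4)·0.663 - (-3)·-1.027) / (6.4) = -0.284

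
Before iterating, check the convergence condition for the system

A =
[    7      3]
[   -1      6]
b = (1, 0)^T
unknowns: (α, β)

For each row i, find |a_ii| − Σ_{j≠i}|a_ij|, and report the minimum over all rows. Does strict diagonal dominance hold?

row 1: |7| − (3) = 4
row 2: |6| − (1) = 5
minimum over rows = 4 → strictly diagonally dominant (convergence guaranteed)

4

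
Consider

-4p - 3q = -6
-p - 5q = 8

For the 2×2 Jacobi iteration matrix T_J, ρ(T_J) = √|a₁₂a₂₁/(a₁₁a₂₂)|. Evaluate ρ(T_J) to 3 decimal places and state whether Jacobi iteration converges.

a₁₂a₂₁/(a₁₁a₂₂) = (-3)·(-1) / ((-4)·(-5)) = 0.150000
ρ = √|0.150000| = √0.150000 = 0.387
ρ < 1, so Jacobi converges

0.387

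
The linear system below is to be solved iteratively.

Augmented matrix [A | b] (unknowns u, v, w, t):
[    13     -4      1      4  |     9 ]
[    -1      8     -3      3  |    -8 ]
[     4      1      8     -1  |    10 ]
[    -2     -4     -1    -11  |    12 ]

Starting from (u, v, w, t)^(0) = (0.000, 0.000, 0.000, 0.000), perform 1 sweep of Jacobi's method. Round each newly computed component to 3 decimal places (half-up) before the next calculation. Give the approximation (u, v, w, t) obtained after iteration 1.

(0.692, -1.000, 1.250, -1.091)

Iteration 1:
  u = (9 - (-4)·0.000 - (1)·0.000 - (4)·0.000) / (13) = 0.692
  v = (-8 - (-1)·0.000 - (-3)·0.000 - (3)·0.000) / (8) = -1.000
  w = (10 - (4)·0.000 - (1)·0.000 - (-1)·0.000) / (8) = 1.250
  t = (12 - (-2)·0.000 - (-4)·0.000 - (-1)·0.000) / (-11) = -1.091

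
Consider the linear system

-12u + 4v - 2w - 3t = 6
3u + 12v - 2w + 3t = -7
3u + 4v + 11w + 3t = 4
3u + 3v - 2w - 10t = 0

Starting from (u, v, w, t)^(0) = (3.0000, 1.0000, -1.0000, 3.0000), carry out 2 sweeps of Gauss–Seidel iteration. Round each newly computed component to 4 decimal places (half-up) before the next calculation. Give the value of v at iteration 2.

-0.1771

Iteration 1:
  u = (6 - (4)·1.0000 - (-2)·-1.0000 - (-3)·3.0000) / (-12) = -0.7500
  v = (-7 - (3)·-0.7500 - (-2)·-1.0000 - (3)·3.0000) / (12) = -1.3125
  w = (4 - (3)·-0.7500 - (4)·-1.3125 - (3)·3.0000) / (11) = 0.2273
  t = (0 - (3)·-0.7500 - (3)·-1.3125 - (-2)·0.2273) / (-10) = -0.6642
Iteration 2:
  u = (6 - (4)·-1.3125 - (-2)·0.2273 - (-3)·-0.6642) / (-12) = -0.8093
  v = (-7 - (3)·-0.8093 - (-2)·0.2273 - (3)·-0.6642) / (12) = -0.1771
  w = (4 - (3)·-0.8093 - (4)·-0.1771 - (3)·-0.6642) / (11) = 0.8299
  t = (0 - (3)·-0.8093 - (3)·-0.1771 - (-2)·0.8299) / (-10) = -0.4619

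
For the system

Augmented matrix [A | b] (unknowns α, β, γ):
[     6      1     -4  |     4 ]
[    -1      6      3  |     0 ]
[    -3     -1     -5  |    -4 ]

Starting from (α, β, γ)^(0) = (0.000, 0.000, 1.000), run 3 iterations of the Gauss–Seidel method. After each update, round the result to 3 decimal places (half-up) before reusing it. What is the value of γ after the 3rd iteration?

Iteration 1:
  α = (4 - (1)·0.000 - (-4)·1.000) / (6) = 1.333
  β = (0 - (-1)·1.333 - (3)·1.000) / (6) = -0.278
  γ = (-4 - (-3)·1.333 - (-1)·-0.278) / (-5) = 0.056
Iteration 2:
  α = (4 - (1)·-0.278 - (-4)·0.056) / (6) = 0.750
  β = (0 - (-1)·0.750 - (3)·0.056) / (6) = 0.097
  γ = (-4 - (-3)·0.750 - (-1)·0.097) / (-5) = 0.331
Iteration 3:
  α = (4 - (1)·0.097 - (-4)·0.331) / (6) = 0.871
  β = (0 - (-1)·0.871 - (3)·0.331) / (6) = -0.020
  γ = (-4 - (-3)·0.871 - (-1)·-0.020) / (-5) = 0.281

0.281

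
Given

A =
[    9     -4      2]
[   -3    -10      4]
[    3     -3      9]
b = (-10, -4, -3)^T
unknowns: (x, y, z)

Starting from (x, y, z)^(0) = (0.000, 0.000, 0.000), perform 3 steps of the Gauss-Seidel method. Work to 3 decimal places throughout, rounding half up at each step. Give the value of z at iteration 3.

0.181

Iteration 1:
  x = (-10 - (-4)·0.000 - (2)·0.000) / (9) = -1.111
  y = (-4 - (-3)·-1.111 - (4)·0.000) / (-10) = 0.733
  z = (-3 - (3)·-1.111 - (-3)·0.733) / (9) = 0.281
Iteration 2:
  x = (-10 - (-4)·0.733 - (2)·0.281) / (9) = -0.848
  y = (-4 - (-3)·-0.848 - (4)·0.281) / (-10) = 0.767
  z = (-3 - (3)·-0.848 - (-3)·0.767) / (9) = 0.205
Iteration 3:
  x = (-10 - (-4)·0.767 - (2)·0.205) / (9) = -0.816
  y = (-4 - (-3)·-0.816 - (4)·0.205) / (-10) = 0.727
  z = (-3 - (3)·-0.816 - (-3)·0.727) / (9) = 0.181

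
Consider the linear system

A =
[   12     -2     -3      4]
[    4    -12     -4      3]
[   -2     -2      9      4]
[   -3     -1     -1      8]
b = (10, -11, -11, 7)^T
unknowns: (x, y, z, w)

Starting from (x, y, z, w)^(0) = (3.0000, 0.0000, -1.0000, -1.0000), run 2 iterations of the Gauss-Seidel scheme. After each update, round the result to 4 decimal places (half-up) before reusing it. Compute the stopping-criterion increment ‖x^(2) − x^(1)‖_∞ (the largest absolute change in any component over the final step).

1.0799

Iteration 1:
  x = (10 - (-2)·0.0000 - (-3)·-1.0000 - (4)·-1.0000) / (12) = 0.9167
  y = (-11 - (4)·0.9167 - (-4)·-1.0000 - (3)·-1.0000) / (-12) = 1.3056
  z = (-11 - (-2)·0.9167 - (-2)·1.3056 - (4)·-1.0000) / (9) = -0.2839
  w = (7 - (-3)·0.9167 - (-1)·1.3056 - (-1)·-0.2839) / (8) = 1.3465
Iteration 2:
  x = (10 - (-2)·1.3056 - (-3)·-0.2839 - (4)·1.3465) / (12) = 0.5311
  y = (-11 - (4)·0.5311 - (-4)·-0.2839 - (3)·1.3465) / (-12) = 1.5250
  z = (-11 - (-2)·0.5311 - (-2)·1.5250 - (4)·1.3465) / (9) = -1.3638
  w = (7 - (-3)·0.5311 - (-1)·1.5250 - (-1)·-1.3638) / (8) = 1.0943
Change: (-0.3856, 0.2194, -1.0799, -0.2522) → max |·| = 1.0799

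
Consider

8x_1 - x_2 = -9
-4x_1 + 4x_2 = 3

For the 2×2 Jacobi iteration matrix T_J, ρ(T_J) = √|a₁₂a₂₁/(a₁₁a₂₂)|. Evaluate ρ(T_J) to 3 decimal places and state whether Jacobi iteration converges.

a₁₂a₂₁/(a₁₁a₂₂) = (-1)·(-4) / ((8)·(4)) = 0.125000
ρ = √|0.125000| = √0.125000 = 0.354
ρ < 1, so Jacobi converges

0.354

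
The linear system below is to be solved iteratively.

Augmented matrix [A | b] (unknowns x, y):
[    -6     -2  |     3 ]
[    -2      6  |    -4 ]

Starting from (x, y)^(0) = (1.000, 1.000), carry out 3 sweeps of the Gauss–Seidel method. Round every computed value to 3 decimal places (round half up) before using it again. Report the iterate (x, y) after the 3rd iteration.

(-0.257, -0.752)

Iteration 1:
  x = (3 - (-2)·1.000) / (-6) = -0.833
  y = (-4 - (-2)·-0.833) / (6) = -0.944
Iteration 2:
  x = (3 - (-2)·-0.944) / (-6) = -0.185
  y = (-4 - (-2)·-0.185) / (6) = -0.728
Iteration 3:
  x = (3 - (-2)·-0.728) / (-6) = -0.257
  y = (-4 - (-2)·-0.257) / (6) = -0.752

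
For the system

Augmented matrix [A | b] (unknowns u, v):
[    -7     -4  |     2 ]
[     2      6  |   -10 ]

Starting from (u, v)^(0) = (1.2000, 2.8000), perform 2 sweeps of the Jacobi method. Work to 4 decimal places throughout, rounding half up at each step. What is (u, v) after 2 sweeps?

(0.8953, -1.0381)

Iteration 1:
  u = (2 - (-4)·2.8000) / (-7) = -1.8857
  v = (-10 - (2)·1.2000) / (6) = -2.0667
Iteration 2:
  u = (2 - (-4)·-2.0667) / (-7) = 0.8953
  v = (-10 - (2)·-1.8857) / (6) = -1.0381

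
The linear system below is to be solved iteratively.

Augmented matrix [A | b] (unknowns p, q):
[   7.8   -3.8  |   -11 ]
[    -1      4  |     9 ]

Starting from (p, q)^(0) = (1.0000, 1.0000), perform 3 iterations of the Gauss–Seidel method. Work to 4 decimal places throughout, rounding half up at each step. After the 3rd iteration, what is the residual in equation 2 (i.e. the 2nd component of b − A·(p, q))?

Iteration 1:
  p = (-11 - (-3.8)·1.0000) / (7.8) = -0.9231
  q = (9 - (-1)·-0.9231) / (4) = 2.0192
Iteration 2:
  p = (-11 - (-3.8)·2.0192) / (7.8) = -0.4265
  q = (9 - (-1)·-0.4265) / (4) = 2.1434
Iteration 3:
  p = (-11 - (-3.8)·2.1434) / (7.8) = -0.3660
  q = (9 - (-1)·-0.3660) / (4) = 2.1585
Residual b − A·x = (0.0571, 0.0000)

0.0000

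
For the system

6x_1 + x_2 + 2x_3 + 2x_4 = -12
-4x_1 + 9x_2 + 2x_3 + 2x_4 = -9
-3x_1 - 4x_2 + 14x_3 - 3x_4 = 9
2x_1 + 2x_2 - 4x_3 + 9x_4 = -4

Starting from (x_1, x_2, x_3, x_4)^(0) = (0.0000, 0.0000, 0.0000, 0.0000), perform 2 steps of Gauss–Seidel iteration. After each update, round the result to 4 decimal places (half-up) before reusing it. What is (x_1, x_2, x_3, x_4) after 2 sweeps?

Iteration 1:
  x_1 = (-12 - (1)·0.0000 - (2)·0.0000 - (2)·0.0000) / (6) = -2.0000
  x_2 = (-9 - (-4)·-2.0000 - (2)·0.0000 - (2)·0.0000) / (9) = -1.8889
  x_3 = (9 - (-3)·-2.0000 - (-4)·-1.8889 - (-3)·0.0000) / (14) = -0.3254
  x_4 = (-4 - (2)·-2.0000 - (2)·-1.8889 - (-4)·-0.3254) / (9) = 0.2751
Iteration 2:
  x_1 = (-12 - (1)·-1.8889 - (2)·-0.3254 - (2)·0.2751) / (6) = -1.6684
  x_2 = (-9 - (-4)·-1.6684 - (2)·-0.3254 - (2)·0.2751) / (9) = -1.7303
  x_3 = (9 - (-3)·-1.6684 - (-4)·-1.7303 - (-3)·0.2751) / (14) = -0.1501
  x_4 = (-4 - (2)·-1.6684 - (2)·-1.7303 - (-4)·-0.1501) / (9) = 0.2441

(-1.6684, -1.7303, -0.1501, 0.2441)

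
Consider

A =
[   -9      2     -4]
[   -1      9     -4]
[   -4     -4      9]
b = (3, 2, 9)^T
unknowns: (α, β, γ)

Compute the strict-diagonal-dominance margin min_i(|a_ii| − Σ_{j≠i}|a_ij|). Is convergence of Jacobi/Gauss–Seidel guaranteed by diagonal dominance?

row 1: |-9| − (2+4) = 3
row 2: |9| − (1+4) = 4
row 3: |9| − (4+4) = 1
minimum over rows = 1 → strictly diagonally dominant (convergence guaranteed)

1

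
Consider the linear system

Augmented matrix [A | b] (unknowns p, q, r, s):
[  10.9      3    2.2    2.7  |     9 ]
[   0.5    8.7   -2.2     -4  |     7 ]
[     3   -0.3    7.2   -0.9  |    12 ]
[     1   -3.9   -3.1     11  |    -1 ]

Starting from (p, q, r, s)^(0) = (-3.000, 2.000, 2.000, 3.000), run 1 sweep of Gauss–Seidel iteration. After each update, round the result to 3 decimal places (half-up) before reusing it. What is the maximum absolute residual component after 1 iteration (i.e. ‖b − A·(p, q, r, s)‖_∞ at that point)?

Iteration 1:
  p = (9 - (3)·2.000 - (2.2)·2.000 - (2.7)·3.000) / (10.9) = -0.872
  q = (7 - (0.5)·-0.872 - (-2.2)·2.000 - (-4)·3.000) / (8.7) = 2.740
  r = (12 - (3)·-0.872 - (-0.3)·2.740 - (-0.9)·3.000) / (7.2) = 2.519
  s = (-1 - (1)·-0.872 - (-3.9)·2.740 - (-3.1)·2.519) / (11) = 1.670
Residual b − A·x = (0.234, -4.180, -1.196, -0.003); ∞-norm = 4.180

4.180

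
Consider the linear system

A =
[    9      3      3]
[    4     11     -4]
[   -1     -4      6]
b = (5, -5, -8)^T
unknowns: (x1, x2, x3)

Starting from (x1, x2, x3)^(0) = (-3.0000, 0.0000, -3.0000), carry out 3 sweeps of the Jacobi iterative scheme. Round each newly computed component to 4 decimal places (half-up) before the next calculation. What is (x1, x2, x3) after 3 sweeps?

Iteration 1:
  x1 = (5 - (3)·0.0000 - (3)·-3.0000) / (9) = 1.5556
  x2 = (-5 - (4)·-3.0000 - (-4)·-3.0000) / (11) = -0.4545
  x3 = (-8 - (-1)·-3.0000 - (-4)·0.0000) / (6) = -1.8333
Iteration 2:
  x1 = (5 - (3)·-0.4545 - (3)·-1.8333) / (9) = 1.3182
  x2 = (-5 - (4)·1.5556 - (-4)·-1.8333) / (11) = -1.6869
  x3 = (-8 - (-1)·1.5556 - (-4)·-0.4545) / (6) = -1.3771
Iteration 3:
  x1 = (5 - (3)·-1.6869 - (3)·-1.3771) / (9) = 1.5769
  x2 = (-5 - (4)·1.3182 - (-4)·-1.3771) / (11) = -1.4347
  x3 = (-8 - (-1)·1.3182 - (-4)·-1.6869) / (6) = -2.2382

(1.5769, -1.4347, -2.2382)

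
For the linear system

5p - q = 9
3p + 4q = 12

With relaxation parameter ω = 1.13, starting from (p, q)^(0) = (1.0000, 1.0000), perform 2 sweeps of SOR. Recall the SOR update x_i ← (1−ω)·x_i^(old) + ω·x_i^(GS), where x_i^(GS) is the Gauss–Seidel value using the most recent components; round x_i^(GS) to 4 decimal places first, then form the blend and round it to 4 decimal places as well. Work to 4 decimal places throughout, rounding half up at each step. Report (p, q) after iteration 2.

Iteration 1:
  p: GS value = (9 - (-1)·1.0000) / (5) = 2.0000;  p ← (1−ω)·1.0000 + ω·2.0000 = 2.1300
  q: GS value = (12 - (3)·2.1300) / (4) = 1.4025;  q ← (1−ω)·1.0000 + ω·1.4025 = 1.4548
Iteration 2:
  p: GS value = (9 - (-1)·1.4548) / (5) = 2.0910;  p ← (1−ω)·2.1300 + ω·2.0910 = 2.0859
  q: GS value = (12 - (3)·2.0859) / (4) = 1.4356;  q ← (1−ω)·1.4548 + ω·1.4356 = 1.4331

(2.0859, 1.4331)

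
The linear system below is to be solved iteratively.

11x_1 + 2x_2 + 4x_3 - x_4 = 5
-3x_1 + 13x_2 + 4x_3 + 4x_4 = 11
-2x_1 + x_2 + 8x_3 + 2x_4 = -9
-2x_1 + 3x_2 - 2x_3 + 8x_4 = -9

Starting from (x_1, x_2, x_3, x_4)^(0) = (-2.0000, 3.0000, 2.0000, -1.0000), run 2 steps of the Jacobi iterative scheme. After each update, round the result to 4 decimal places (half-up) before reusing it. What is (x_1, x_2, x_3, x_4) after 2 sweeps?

(0.8724, 1.8671, -0.7994, -1.8186)

Iteration 1:
  x_1 = (5 - (2)·3.0000 - (4)·2.0000 - (-1)·-1.0000) / (11) = -0.9091
  x_2 = (11 - (-3)·-2.0000 - (4)·2.0000 - (4)·-1.0000) / (13) = 0.0769
  x_3 = (-9 - (-2)·-2.0000 - (1)·3.0000 - (2)·-1.0000) / (8) = -1.7500
  x_4 = (-9 - (-2)·-2.0000 - (3)·3.0000 - (-2)·2.0000) / (8) = -2.2500
Iteration 2:
  x_1 = (5 - (2)·0.0769 - (4)·-1.7500 - (-1)·-2.2500) / (11) = 0.8724
  x_2 = (11 - (-3)·-0.9091 - (4)·-1.7500 - (4)·-2.2500) / (13) = 1.8671
  x_3 = (-9 - (-2)·-0.9091 - (1)·0.0769 - (2)·-2.2500) / (8) = -0.7994
  x_4 = (-9 - (-2)·-0.9091 - (3)·0.0769 - (-2)·-1.7500) / (8) = -1.8186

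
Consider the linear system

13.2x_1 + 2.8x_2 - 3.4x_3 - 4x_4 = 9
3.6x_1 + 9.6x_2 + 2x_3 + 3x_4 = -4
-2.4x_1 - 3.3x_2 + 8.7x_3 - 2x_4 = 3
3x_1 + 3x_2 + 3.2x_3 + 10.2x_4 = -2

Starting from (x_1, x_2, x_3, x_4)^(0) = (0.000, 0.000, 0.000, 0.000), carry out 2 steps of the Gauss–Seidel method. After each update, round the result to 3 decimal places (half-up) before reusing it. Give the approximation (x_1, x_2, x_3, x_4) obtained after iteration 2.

(0.809, -0.689, 0.241, -0.307)

Iteration 1:
  x_1 = (9 - (2.8)·0.000 - (-3.4)·0.000 - (-4)·0.000) / (13.2) = 0.682
  x_2 = (-4 - (3.6)·0.682 - (2)·0.000 - (3)·0.000) / (9.6) = -0.672
  x_3 = (3 - (-2.4)·0.682 - (-3.3)·-0.672 - (-2)·0.000) / (8.7) = 0.278
  x_4 = (-2 - (3)·0.682 - (3)·-0.672 - (3.2)·0.278) / (10.2) = -0.286
Iteration 2:
  x_1 = (9 - (2.8)·-0.672 - (-3.4)·0.278 - (-4)·-0.286) / (13.2) = 0.809
  x_2 = (-4 - (3.6)·0.809 - (2)·0.278 - (3)·-0.286) / (9.6) = -0.689
  x_3 = (3 - (-2.4)·0.809 - (-3.3)·-0.689 - (-2)·-0.286) / (8.7) = 0.241
  x_4 = (-2 - (3)·0.809 - (3)·-0.689 - (3.2)·0.241) / (10.2) = -0.307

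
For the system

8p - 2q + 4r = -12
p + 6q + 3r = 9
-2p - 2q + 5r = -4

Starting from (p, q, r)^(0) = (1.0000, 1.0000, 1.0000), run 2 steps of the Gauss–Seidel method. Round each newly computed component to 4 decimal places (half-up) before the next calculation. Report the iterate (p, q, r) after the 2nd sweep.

Iteration 1:
  p = (-12 - (-2)·1.0000 - (4)·1.0000) / (8) = -1.7500
  q = (9 - (1)·-1.7500 - (3)·1.0000) / (6) = 1.2917
  r = (-4 - (-2)·-1.7500 - (-2)·1.2917) / (5) = -0.9833
Iteration 2:
  p = (-12 - (-2)·1.2917 - (4)·-0.9833) / (8) = -0.6854
  q = (9 - (1)·-0.6854 - (3)·-0.9833) / (6) = 2.1059
  r = (-4 - (-2)·-0.6854 - (-2)·2.1059) / (5) = -0.2318

(-0.6854, 2.1059, -0.2318)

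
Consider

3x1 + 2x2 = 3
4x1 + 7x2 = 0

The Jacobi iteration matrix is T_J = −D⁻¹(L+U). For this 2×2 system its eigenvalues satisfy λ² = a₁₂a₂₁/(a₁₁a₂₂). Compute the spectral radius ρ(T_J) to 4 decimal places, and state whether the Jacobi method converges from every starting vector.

a₁₂a₂₁/(a₁₁a₂₂) = (2)·(4) / ((3)·(7)) = 0.380952
ρ = √|0.380952| = √0.380952 = 0.6172
ρ < 1, so Jacobi converges

0.6172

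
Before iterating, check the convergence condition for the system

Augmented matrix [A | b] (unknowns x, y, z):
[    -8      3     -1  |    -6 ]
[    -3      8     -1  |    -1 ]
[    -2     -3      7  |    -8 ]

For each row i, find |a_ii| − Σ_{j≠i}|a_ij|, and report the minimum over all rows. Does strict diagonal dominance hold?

row 1: |-8| − (3+1) = 4
row 2: |8| − (3+1) = 4
row 3: |7| − (2+3) = 2
minimum over rows = 2 → strictly diagonally dominant (convergence guaranteed)

2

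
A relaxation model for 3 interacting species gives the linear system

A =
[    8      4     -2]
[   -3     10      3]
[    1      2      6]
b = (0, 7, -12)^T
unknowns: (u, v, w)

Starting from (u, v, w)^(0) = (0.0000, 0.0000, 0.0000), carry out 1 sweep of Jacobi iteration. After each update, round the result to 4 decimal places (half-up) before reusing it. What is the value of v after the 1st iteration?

0.7000

Iteration 1:
  u = (0 - (4)·0.0000 - (-2)·0.0000) / (8) = 0.0000
  v = (7 - (-3)·0.0000 - (3)·0.0000) / (10) = 0.7000
  w = (-12 - (1)·0.0000 - (2)·0.0000) / (6) = -2.0000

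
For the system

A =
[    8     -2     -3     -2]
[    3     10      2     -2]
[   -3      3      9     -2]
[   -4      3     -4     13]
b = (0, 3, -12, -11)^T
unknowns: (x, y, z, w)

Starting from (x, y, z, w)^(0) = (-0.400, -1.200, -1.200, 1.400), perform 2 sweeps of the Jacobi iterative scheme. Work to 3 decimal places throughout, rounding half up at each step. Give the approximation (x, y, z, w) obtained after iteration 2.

Iteration 1:
  x = (0 - (-2)·-1.200 - (-3)·-1.200 - (-2)·1.400) / (8) = -0.400
  y = (3 - (3)·-0.400 - (2)·-1.200 - (-2)·1.400) / (10) = 0.940
  z = (-12 - (-3)·-0.400 - (3)·-1.200 - (-2)·1.400) / (9) = -0.756
  w = (-11 - (-4)·-0.400 - (3)·-1.200 - (-4)·-1.200) / (13) = -1.062
Iteration 2:
  x = (0 - (-2)·0.940 - (-3)·-0.756 - (-2)·-1.062) / (8) = -0.314
  y = (3 - (3)·-0.400 - (2)·-0.756 - (-2)·-1.062) / (10) = 0.359
  z = (-12 - (-3)·-0.400 - (3)·0.940 - (-2)·-1.062) / (9) = -2.016
  w = (-11 - (-4)·-0.400 - (3)·0.940 - (-4)·-0.756) / (13) = -1.419

(-0.314, 0.359, -2.016, -1.419)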